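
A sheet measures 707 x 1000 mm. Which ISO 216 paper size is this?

Aspect ratio 1000/707 ≈ 1.414 — close to the ISO √2 ≈ 1.414.
In the B-series (B0 = 1000 × 1414 mm): B1 = 707 × 1000 mm.

B1 (707 × 1000 mm)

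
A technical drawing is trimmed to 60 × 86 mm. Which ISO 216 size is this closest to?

Aspect ratio 86/60 ≈ 1.433 (ISO target is √2 ≈ 1.414).
In the B-series (B0 = 1000 × 1414 mm): B8 = 62 × 88 mm.
Off by 4 mm total — nearest standard size.

B8 (62 × 88 mm)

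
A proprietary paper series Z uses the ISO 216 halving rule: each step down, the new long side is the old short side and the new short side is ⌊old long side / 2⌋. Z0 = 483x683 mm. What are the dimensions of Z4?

120 × 170 mm

Z1 = 341 × 483 mm (from Z0 by 1 halving).
Z2: ⌊483/2⌋ × 341 = 241 × 341 mm
Z3: ⌊341/2⌋ × 241 = 170 × 241 mm
Z4: ⌊241/2⌋ × 170 = 120 × 170 mm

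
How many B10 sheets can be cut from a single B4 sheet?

Each ISO step halves the sheet: 1 × B4 → 2 × B5 → 4 × B6 → 8 × B7 → …
From B4 to B10 is 6 halving steps: 2^6 = 64.

64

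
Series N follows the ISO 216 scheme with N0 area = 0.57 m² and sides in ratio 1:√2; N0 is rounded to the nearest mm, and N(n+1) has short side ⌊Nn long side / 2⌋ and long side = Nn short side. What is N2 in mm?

Let N0's short side be w mm. w · w√2 = 0.57 m² = 570,000 mm², so w ≈ 634.9 mm and w√2 ≈ 897.8 mm → N0 = 635 × 898 mm.
N1: ⌊898/2⌋ × 635 = 449 × 635 mm
N2: ⌊635/2⌋ × 449 = 317 × 449 mm

317 × 449 mm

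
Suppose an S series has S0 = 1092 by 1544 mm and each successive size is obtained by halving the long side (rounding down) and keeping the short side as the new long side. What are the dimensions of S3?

S1 = 772 × 1092 mm (from S0 by 1 halving).
S2: ⌊1092/2⌋ × 772 = 546 × 772 mm
S3: ⌊772/2⌋ × 546 = 386 × 546 mm

386 × 546 mm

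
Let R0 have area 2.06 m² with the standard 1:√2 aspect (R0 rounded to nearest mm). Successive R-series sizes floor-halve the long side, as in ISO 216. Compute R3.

Let R0's short side be w mm. w · w√2 = 2.06 m² = 2,060,000 mm², so w ≈ 1206.9 mm and w√2 ≈ 1706.8 mm → R0 = 1207 × 1707 mm.
R1: ⌊1707/2⌋ × 1207 = 853 × 1207 mm
R2: ⌊1207/2⌋ × 853 = 603 × 853 mm
R3: ⌊853/2⌋ × 603 = 426 × 603 mm

426 × 603 mm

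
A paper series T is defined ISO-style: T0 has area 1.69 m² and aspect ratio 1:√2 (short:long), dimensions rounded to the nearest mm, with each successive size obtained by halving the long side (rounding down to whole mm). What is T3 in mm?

386 × 546 mm

Let T0's short side be w mm. w · w√2 = 1.69 m² = 1,690,000 mm², so w ≈ 1093.2 mm and w√2 ≈ 1546.0 mm → T0 = 1093 × 1546 mm.
T1: ⌊1546/2⌋ × 1093 = 773 × 1093 mm
T2: ⌊1093/2⌋ × 773 = 546 × 773 mm
T3: ⌊773/2⌋ × 546 = 386 × 546 mm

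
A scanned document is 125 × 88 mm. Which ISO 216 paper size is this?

B7 (88 × 125 mm)

Aspect ratio 125/88 ≈ 1.420 — close to the ISO √2 ≈ 1.414.
In the B-series (B0 = 1000 × 1414 mm): B7 = 88 × 125 mm.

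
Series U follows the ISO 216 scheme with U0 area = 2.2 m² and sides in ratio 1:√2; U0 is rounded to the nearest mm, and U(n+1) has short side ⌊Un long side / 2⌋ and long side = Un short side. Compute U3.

Let U0's short side be w mm. w · w√2 = 2.2 m² = 2,200,000 mm², so w ≈ 1247.3 mm and w√2 ≈ 1763.9 mm → U0 = 1247 × 1764 mm.
U1: ⌊1764/2⌋ × 1247 = 882 × 1247 mm
U2: ⌊1247/2⌋ × 882 = 623 × 882 mm
U3: ⌊882/2⌋ × 623 = 441 × 623 mm

441 × 623 mm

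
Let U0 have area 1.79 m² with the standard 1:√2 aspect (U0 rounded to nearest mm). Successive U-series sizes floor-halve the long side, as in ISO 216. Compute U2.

Let U0's short side be w mm. w · w√2 = 1.79 m² = 1,790,000 mm², so w ≈ 1125.0 mm and w√2 ≈ 1591.1 mm → U0 = 1125 × 1591 mm.
U1: ⌊1591/2⌋ × 1125 = 795 × 1125 mm
U2: ⌊1125/2⌋ × 795 = 562 × 795 mm

562 × 795 mm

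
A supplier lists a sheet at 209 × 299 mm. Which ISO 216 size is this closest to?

Aspect ratio 299/209 ≈ 1.431 (ISO target is √2 ≈ 1.414).
In the A-series (A0 area = 1 m²): A4 = 210 × 297 mm.
Off by 3 mm total — nearest standard size.

A4 (210 × 297 mm)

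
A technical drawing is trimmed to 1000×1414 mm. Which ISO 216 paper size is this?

B0 (1000 × 1414 mm)

Aspect ratio 1414/1000 ≈ 1.414 — close to the ISO √2 ≈ 1.414.
In the B-series (B0 = 1000 × 1414 mm): B0 = 1000 × 1414 mm.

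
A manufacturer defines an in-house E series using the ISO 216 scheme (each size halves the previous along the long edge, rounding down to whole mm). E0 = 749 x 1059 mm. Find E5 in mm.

132 × 187 mm

E1 = 529 × 749 mm (from E0 by 1 halving).
E2: ⌊749/2⌋ × 529 = 374 × 529 mm
E3: ⌊529/2⌋ × 374 = 264 × 374 mm
E4: ⌊374/2⌋ × 264 = 187 × 264 mm
E5: ⌊264/2⌋ × 187 = 132 × 187 mm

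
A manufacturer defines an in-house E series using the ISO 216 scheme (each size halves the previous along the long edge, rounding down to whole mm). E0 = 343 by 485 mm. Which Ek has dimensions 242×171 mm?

E2

E0: 343 × 485 mm
E1: 242 × 343 mm
E2: 171 × 242 mm
E3: 121 × 171 mm
→ matches E2.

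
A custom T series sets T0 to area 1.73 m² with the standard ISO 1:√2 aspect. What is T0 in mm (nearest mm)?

1106 × 1564 mm

Let the short side be w mm. Then w · w√2 = 1.73 m² = 1,730,000 mm².
w² = 1,730,000/√2, so w ≈ 1106.0 mm; long side = w√2 ≈ 1564.2 mm.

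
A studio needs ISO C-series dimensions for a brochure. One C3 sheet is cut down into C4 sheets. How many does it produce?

Each ISO step halves the sheet: 1 × C3 → 2 × C4
From C3 to C4 is 1 halving step: 2^1 = 2.

2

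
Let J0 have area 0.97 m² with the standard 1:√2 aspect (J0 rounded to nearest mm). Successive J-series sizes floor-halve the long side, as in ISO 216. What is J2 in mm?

Let J0's short side be w mm. w · w√2 = 0.97 m² = 970,000 mm², so w ≈ 828.2 mm and w√2 ≈ 1171.2 mm → J0 = 828 × 1171 mm.
J1: ⌊1171/2⌋ × 828 = 585 × 828 mm
J2: ⌊828/2⌋ × 585 = 414 × 585 mm

414 × 585 mm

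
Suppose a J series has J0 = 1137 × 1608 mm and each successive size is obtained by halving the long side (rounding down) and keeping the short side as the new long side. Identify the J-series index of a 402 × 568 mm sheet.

J3

J0: 1137 × 1608 mm
J1: 804 × 1137 mm
J2: 568 × 804 mm
J3: 402 × 568 mm
J4: 284 × 402 mm
→ matches J3.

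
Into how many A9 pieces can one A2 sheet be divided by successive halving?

Each ISO step halves the sheet: 1 × A2 → 2 × A3 → 4 × A4 → 8 × A5 → …
From A2 to A9 is 7 halving steps: 2^7 = 128.

128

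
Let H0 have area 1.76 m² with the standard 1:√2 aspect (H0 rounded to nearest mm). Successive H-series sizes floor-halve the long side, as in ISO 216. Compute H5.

197 × 279 mm

Let H0's short side be w mm. w · w√2 = 1.76 m² = 1,760,000 mm², so w ≈ 1115.6 mm and w√2 ≈ 1577.7 mm → H0 = 1116 × 1578 mm.
H1: ⌊1578/2⌋ × 1116 = 789 × 1116 mm
H2: ⌊1116/2⌋ × 789 = 558 × 789 mm
H3: ⌊789/2⌋ × 558 = 394 × 558 mm
H4: ⌊558/2⌋ × 394 = 279 × 394 mm
H5: ⌊394/2⌋ × 279 = 197 × 279 mm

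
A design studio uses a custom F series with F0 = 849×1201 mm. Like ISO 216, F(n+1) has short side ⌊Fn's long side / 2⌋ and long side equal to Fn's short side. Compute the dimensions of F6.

106 × 150 mm

F1 = 600 × 849 mm (from F0 by 1 halving).
F2: ⌊849/2⌋ × 600 = 424 × 600 mm
F3: ⌊600/2⌋ × 424 = 300 × 424 mm
F4: ⌊424/2⌋ × 300 = 212 × 300 mm
F5: ⌊300/2⌋ × 212 = 150 × 212 mm
F6: ⌊212/2⌋ × 150 = 106 × 150 mm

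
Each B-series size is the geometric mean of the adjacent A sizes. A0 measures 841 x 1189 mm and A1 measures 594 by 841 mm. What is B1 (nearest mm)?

707 × 1000 mm

Short side: √(841 · 594) = √499554 ≈ 706.8 → 707 mm
Long side: √(1189 · 841) = √999949 ≈ 1000.0 → 1000 mm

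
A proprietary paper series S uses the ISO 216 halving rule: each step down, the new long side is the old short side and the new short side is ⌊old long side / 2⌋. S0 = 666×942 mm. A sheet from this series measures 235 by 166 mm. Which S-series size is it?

S0: 666 × 942 mm
S1: 471 × 666 mm
S2: 333 × 471 mm
S3: 235 × 333 mm
S4: 166 × 235 mm
S5: 117 × 166 mm
→ matches S4.

S4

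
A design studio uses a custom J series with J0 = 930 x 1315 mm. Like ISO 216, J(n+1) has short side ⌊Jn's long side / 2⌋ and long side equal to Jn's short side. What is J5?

J1: ⌊1315/2⌋ × 930 = 657 × 930 mm
J2: ⌊930/2⌋ × 657 = 465 × 657 mm
J3: ⌊657/2⌋ × 465 = 328 × 465 mm
J4: ⌊465/2⌋ × 328 = 232 × 328 mm
J5: ⌊328/2⌋ × 232 = 164 × 232 mm

164 × 232 mm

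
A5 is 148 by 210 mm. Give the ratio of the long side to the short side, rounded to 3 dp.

210 / 148 = 1.419
ISO 216 targets √2 ≈ 1.414; the +0.005 deviation is from mm rounding.

1.419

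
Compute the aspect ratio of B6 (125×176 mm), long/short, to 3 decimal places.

1.408

176 / 125 = 1.408
ISO 216 targets √2 ≈ 1.414; the -0.006 deviation is from mm rounding.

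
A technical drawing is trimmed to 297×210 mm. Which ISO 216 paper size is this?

Aspect ratio 297/210 ≈ 1.414 — close to the ISO √2 ≈ 1.414.
In the A-series (A0 area = 1 m²): A4 = 210 × 297 mm.

A4 (210 × 297 mm)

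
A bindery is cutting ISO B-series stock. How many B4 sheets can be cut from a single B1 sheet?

Each ISO step halves the sheet: 1 × B1 → 2 × B2 → 4 × B3 → 8 × B4
From B1 to B4 is 3 halving steps: 2^3 = 8.

8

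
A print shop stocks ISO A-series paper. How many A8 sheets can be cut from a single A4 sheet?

Each ISO step halves the sheet: 1 × A4 → 2 × A5 → 4 × A6 → 8 × A7 → …
From A4 to A8 is 4 halving steps: 2^4 = 16.

16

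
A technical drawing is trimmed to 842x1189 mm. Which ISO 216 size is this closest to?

A0 (841 × 1189 mm)

Aspect ratio 1189/842 ≈ 1.412 — close to the ISO √2 ≈ 1.414.
In the A-series (A0 area = 1 m²): A0 = 841 × 1189 mm.
Off by 1 mm total — nearest standard size.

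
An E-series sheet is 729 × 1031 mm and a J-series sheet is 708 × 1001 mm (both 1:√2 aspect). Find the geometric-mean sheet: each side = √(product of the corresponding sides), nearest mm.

718 × 1016 mm

Short side: √(729 · 708) = √516132 ≈ 718.4 → 718 mm
Long side: √(1031 · 1001) = √1032031 ≈ 1015.9 → 1016 mm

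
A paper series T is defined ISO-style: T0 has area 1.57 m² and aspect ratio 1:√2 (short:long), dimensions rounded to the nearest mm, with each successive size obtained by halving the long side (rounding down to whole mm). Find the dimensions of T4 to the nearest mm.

Let T0's short side be w mm. w · w√2 = 1.57 m² = 1,570,000 mm², so w ≈ 1053.6 mm and w√2 ≈ 1490.1 mm → T0 = 1054 × 1490 mm.
T1: ⌊1490/2⌋ × 1054 = 745 × 1054 mm
T2: ⌊1054/2⌋ × 745 = 527 × 745 mm
T3: ⌊745/2⌋ × 527 = 372 × 527 mm
T4: ⌊527/2⌋ × 372 = 263 × 372 mm

263 × 372 mm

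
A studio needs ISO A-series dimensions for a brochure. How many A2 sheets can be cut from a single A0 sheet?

4

A0 = 841 × 1189 mm; A2 = 420 × 594 mm.
Each halving step doubles the count; 2 steps from A0 to A2.
2^2 = 4.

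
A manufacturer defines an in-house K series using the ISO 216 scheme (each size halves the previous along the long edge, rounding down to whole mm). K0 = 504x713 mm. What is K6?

63 × 89 mm

K1 = 356 × 504 mm (from K0 by 1 halving).
K2: ⌊504/2⌋ × 356 = 252 × 356 mm
K3: ⌊356/2⌋ × 252 = 178 × 252 mm
K4: ⌊252/2⌋ × 178 = 126 × 178 mm
K5: ⌊178/2⌋ × 126 = 89 × 126 mm
K6: ⌊126/2⌋ × 89 = 63 × 89 mm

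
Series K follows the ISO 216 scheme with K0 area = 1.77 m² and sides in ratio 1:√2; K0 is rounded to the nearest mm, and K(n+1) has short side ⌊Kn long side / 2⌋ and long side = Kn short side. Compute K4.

279 × 395 mm

Let K0's short side be w mm. w · w√2 = 1.77 m² = 1,770,000 mm², so w ≈ 1118.7 mm and w√2 ≈ 1582.1 mm → K0 = 1119 × 1582 mm.
K1: ⌊1582/2⌋ × 1119 = 791 × 1119 mm
K2: ⌊1119/2⌋ × 791 = 559 × 791 mm
K3: ⌊791/2⌋ × 559 = 395 × 559 mm
K4: ⌊559/2⌋ × 395 = 279 × 395 mm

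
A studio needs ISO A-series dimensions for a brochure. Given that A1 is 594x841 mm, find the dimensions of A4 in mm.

A2: ⌊841/2⌋ × 594 = 420 × 594 mm
A3: ⌊594/2⌋ × 420 = 297 × 420 mm
A4: ⌊420/2⌋ × 297 = 210 × 297 mm

210 × 297 mm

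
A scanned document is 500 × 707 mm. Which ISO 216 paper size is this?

B2 (500 × 707 mm)

Aspect ratio 707/500 ≈ 1.414 — close to the ISO √2 ≈ 1.414.
In the B-series (B0 = 1000 × 1414 mm): B2 = 500 × 707 mm.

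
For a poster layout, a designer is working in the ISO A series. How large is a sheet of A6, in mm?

A0 = 841 × 1189 mm (A0 has area 1 m², aspect 1:√2).
A1: ⌊1189/2⌋ × 841 = 594 × 841 mm
A2: ⌊841/2⌋ × 594 = 420 × 594 mm
A3: ⌊594/2⌋ × 420 = 297 × 420 mm
A4: ⌊420/2⌋ × 297 = 210 × 297 mm
A5: ⌊297/2⌋ × 210 = 148 × 210 mm
A6: ⌊210/2⌋ × 148 = 105 × 148 mm

105 × 148 mm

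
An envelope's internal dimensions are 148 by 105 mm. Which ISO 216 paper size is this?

A6 (105 × 148 mm)

Aspect ratio 148/105 ≈ 1.410 — close to the ISO √2 ≈ 1.414.
In the A-series (A0 area = 1 m²): A6 = 105 × 148 mm.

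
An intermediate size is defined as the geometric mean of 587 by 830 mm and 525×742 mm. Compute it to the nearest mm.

Short side: √(587 · 525) = √308175 ≈ 555.1 → 555 mm
Long side: √(830 · 742) = √615860 ≈ 784.8 → 785 mm

555 × 785 mm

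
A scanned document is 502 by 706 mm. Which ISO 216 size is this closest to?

Aspect ratio 706/502 ≈ 1.406 — close to the ISO √2 ≈ 1.414.
In the B-series (B0 = 1000 × 1414 mm): B2 = 500 × 707 mm.
Off by 3 mm total — nearest standard size.

B2 (500 × 707 mm)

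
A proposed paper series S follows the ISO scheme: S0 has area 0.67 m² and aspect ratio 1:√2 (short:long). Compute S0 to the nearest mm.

688 × 973 mm

Let the short side be w mm. Then w · w√2 = 0.67 m² = 670,000 mm².
w² = 670,000/√2, so w ≈ 688.3 mm; long side = w√2 ≈ 973.4 mm.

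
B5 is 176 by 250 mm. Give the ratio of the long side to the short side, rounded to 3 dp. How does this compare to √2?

250 / 176 = 1.420
ISO 216 targets √2 ≈ 1.414; the +0.006 deviation is from mm rounding.

1.420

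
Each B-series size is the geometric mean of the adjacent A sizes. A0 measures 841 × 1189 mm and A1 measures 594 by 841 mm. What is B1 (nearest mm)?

707 × 1000 mm

Short side: √(841 · 594) = √499554 ≈ 706.8 → 707 mm
Long side: √(1189 · 841) = √999949 ≈ 1000.0 → 1000 mm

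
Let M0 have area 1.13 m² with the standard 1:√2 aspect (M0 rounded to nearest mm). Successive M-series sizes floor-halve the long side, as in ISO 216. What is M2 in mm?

Let M0's short side be w mm. w · w√2 = 1.13 m² = 1,130,000 mm², so w ≈ 893.9 mm and w√2 ≈ 1264.1 mm → M0 = 894 × 1264 mm.
M1: ⌊1264/2⌋ × 894 = 632 × 894 mm
M2: ⌊894/2⌋ × 632 = 447 × 632 mm

447 × 632 mm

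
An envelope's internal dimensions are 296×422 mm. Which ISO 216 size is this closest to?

A3 (297 × 420 mm)

Aspect ratio 422/296 ≈ 1.426 — close to the ISO √2 ≈ 1.414.
In the A-series (A0 area = 1 m²): A3 = 297 × 420 mm.
Off by 3 mm total — nearest standard size.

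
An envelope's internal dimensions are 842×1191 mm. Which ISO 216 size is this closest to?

A0 (841 × 1189 mm)

Aspect ratio 1191/842 ≈ 1.414 — close to the ISO √2 ≈ 1.414.
In the A-series (A0 area = 1 m²): A0 = 841 × 1189 mm.
Off by 3 mm total — nearest standard size.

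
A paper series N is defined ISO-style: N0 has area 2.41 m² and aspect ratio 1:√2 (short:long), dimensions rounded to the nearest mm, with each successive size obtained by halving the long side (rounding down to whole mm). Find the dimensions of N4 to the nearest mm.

326 × 461 mm

Let N0's short side be w mm. w · w√2 = 2.41 m² = 2,410,000 mm², so w ≈ 1305.4 mm and w√2 ≈ 1846.1 mm → N0 = 1305 × 1846 mm.
N1: ⌊1846/2⌋ × 1305 = 923 × 1305 mm
N2: ⌊1305/2⌋ × 923 = 652 × 923 mm
N3: ⌊923/2⌋ × 652 = 461 × 652 mm
N4: ⌊652/2⌋ × 461 = 326 × 461 mm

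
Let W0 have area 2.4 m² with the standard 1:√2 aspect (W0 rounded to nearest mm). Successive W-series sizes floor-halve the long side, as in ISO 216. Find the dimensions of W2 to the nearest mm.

Let W0's short side be w mm. w · w√2 = 2.4 m² = 2,400,000 mm², so w ≈ 1302.7 mm and w√2 ≈ 1842.3 mm → W0 = 1303 × 1842 mm.
W1: ⌊1842/2⌋ × 1303 = 921 × 1303 mm
W2: ⌊1303/2⌋ × 921 = 651 × 921 mm

651 × 921 mm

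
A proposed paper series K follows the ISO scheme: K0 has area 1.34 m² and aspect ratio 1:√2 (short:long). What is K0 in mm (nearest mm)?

973 × 1377 mm

Let the short side be w mm. Then w · w√2 = 1.34 m² = 1,340,000 mm².
w² = 1,340,000/√2, so w ≈ 973.4 mm; long side = w√2 ≈ 1376.6 mm.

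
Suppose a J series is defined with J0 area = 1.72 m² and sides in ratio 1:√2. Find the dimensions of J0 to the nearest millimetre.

1103 × 1560 mm

Let the short side be w mm. Then w · w√2 = 1.72 m² = 1,720,000 mm².
w² = 1,720,000/√2, so w ≈ 1102.8 mm; long side = w√2 ≈ 1559.6 mm.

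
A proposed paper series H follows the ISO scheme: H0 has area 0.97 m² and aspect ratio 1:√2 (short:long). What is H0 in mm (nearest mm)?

828 × 1171 mm

Let the short side be w mm. Then w · w√2 = 0.97 m² = 970,000 mm².
w² = 970,000/√2, so w ≈ 828.2 mm; long side = w√2 ≈ 1171.2 mm.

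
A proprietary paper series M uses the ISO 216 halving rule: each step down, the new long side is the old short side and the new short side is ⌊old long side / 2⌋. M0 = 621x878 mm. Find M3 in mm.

219 × 310 mm

M1 = 439 × 621 mm (from M0 by 1 halving).
M2: ⌊621/2⌋ × 439 = 310 × 439 mm
M3: ⌊439/2⌋ × 310 = 219 × 310 mm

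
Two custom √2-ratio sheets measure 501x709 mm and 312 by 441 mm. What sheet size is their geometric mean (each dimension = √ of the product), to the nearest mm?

395 × 559 mm

Short side: √(501 · 312) = √156312 ≈ 395.4 → 395 mm
Long side: √(709 · 441) = √312669 ≈ 559.2 → 559 mm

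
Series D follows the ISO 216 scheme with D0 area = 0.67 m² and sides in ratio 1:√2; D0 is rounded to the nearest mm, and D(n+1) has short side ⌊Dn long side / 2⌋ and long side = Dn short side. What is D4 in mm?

Let D0's short side be w mm. w · w√2 = 0.67 m² = 670,000 mm², so w ≈ 688.3 mm and w√2 ≈ 973.4 mm → D0 = 688 × 973 mm.
D1: ⌊973/2⌋ × 688 = 486 × 688 mm
D2: ⌊688/2⌋ × 486 = 344 × 486 mm
D3: ⌊486/2⌋ × 344 = 243 × 344 mm
D4: ⌊344/2⌋ × 243 = 172 × 243 mm

172 × 243 mm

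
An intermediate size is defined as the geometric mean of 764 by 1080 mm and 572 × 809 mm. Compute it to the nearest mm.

661 × 935 mm

Short side: √(764 · 572) = √437008 ≈ 661.1 → 661 mm
Long side: √(1080 · 809) = √873720 ≈ 934.7 → 935 mm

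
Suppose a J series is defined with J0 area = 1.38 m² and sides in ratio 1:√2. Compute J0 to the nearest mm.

Let the short side be w mm. Then w · w√2 = 1.38 m² = 1,380,000 mm².
w² = 1,380,000/√2, so w ≈ 987.8 mm; long side = w√2 ≈ 1397.0 mm.

988 × 1397 mm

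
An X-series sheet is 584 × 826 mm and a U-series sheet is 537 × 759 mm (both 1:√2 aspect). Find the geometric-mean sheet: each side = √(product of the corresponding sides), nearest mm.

560 × 792 mm

Short side: √(584 · 537) = √313608 ≈ 560.0 → 560 mm
Long side: √(826 · 759) = √626934 ≈ 791.8 → 792 mm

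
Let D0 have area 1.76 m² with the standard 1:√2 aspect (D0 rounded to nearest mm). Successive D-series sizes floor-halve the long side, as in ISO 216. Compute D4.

Let D0's short side be w mm. w · w√2 = 1.76 m² = 1,760,000 mm², so w ≈ 1115.6 mm and w√2 ≈ 1577.7 mm → D0 = 1116 × 1578 mm.
D1: ⌊1578/2⌋ × 1116 = 789 × 1116 mm
D2: ⌊1116/2⌋ × 789 = 558 × 789 mm
D3: ⌊789/2⌋ × 558 = 394 × 558 mm
D4: ⌊558/2⌋ × 394 = 279 × 394 mm

279 × 394 mm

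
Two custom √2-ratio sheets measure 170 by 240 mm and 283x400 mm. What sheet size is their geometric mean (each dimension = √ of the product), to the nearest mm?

Short side: √(170 · 283) = √48110 ≈ 219.3 → 219 mm
Long side: √(240 · 400) = √96000 ≈ 309.8 → 310 mm

219 × 310 mm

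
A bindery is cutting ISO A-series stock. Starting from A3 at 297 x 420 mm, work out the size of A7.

A4: ⌊420/2⌋ × 297 = 210 × 297 mm
A5: ⌊297/2⌋ × 210 = 148 × 210 mm
A6: ⌊210/2⌋ × 148 = 105 × 148 mm
A7: ⌊148/2⌋ × 105 = 74 × 105 mm

74 × 105 mm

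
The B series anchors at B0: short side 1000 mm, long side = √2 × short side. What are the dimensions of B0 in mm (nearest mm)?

Short side = 1000 mm; long side = 1000√2 ≈ 1414.2 mm.

1000 × 1414 mm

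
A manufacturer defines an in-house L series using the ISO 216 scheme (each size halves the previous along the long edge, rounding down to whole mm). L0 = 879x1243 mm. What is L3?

310 × 439 mm

L1 = 621 × 879 mm (from L0 by 1 halving).
L2: ⌊879/2⌋ × 621 = 439 × 621 mm
L3: ⌊621/2⌋ × 439 = 310 × 439 mm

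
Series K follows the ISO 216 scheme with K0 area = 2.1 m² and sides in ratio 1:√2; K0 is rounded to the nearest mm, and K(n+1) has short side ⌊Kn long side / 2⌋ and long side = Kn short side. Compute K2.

Let K0's short side be w mm. w · w√2 = 2.1 m² = 2,100,000 mm², so w ≈ 1218.6 mm and w√2 ≈ 1723.3 mm → K0 = 1219 × 1723 mm.
K1: ⌊1723/2⌋ × 1219 = 861 × 1219 mm
K2: ⌊1219/2⌋ × 861 = 609 × 861 mm

609 × 861 mm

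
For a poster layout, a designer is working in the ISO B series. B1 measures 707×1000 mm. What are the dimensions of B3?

B2: ⌊1000/2⌋ × 707 = 500 × 707 mm
B3: ⌊707/2⌋ × 500 = 353 × 500 mm

353 × 500 mm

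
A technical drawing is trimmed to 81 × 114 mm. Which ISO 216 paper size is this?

C7 (81 × 114 mm)

Aspect ratio 114/81 ≈ 1.407 — close to the ISO √2 ≈ 1.414.
In the C-series (envelope sizes, between A and B): C7 = 81 × 114 mm.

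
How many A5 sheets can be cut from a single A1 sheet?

A1 = 594 × 841 mm; A5 = 148 × 210 mm.
Each halving step doubles the count; 4 steps from A1 to A5.
2^4 = 16.

16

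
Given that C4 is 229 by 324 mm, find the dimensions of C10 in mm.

C5: ⌊324/2⌋ × 229 = 162 × 229 mm
C6: ⌊229/2⌋ × 162 = 114 × 162 mm
C7: ⌊162/2⌋ × 114 = 81 × 114 mm
C8: ⌊114/2⌋ × 81 = 57 × 81 mm
C9: ⌊81/2⌋ × 57 = 40 × 57 mm
C10: ⌊57/2⌋ × 40 = 28 × 40 mm

28 × 40 mm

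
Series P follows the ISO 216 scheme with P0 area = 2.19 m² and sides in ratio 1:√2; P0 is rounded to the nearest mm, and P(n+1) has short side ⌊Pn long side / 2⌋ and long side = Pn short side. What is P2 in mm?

622 × 880 mm

Let P0's short side be w mm. w · w√2 = 2.19 m² = 2,190,000 mm², so w ≈ 1244.4 mm and w√2 ≈ 1759.9 mm → P0 = 1244 × 1760 mm.
P1: ⌊1760/2⌋ × 1244 = 880 × 1244 mm
P2: ⌊1244/2⌋ × 880 = 622 × 880 mm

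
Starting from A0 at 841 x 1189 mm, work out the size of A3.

A1: ⌊1189/2⌋ × 841 = 594 × 841 mm
A2: ⌊841/2⌋ × 594 = 420 × 594 mm
A3: ⌊594/2⌋ × 420 = 297 × 420 mm

297 × 420 mm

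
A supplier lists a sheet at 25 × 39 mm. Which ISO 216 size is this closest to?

A10 (26 × 37 mm)

Aspect ratio 39/25 ≈ 1.560 (ISO target is √2 ≈ 1.414).
In the A-series (A0 area = 1 m²): A10 = 26 × 37 mm.
Off by 3 mm total — nearest standard size.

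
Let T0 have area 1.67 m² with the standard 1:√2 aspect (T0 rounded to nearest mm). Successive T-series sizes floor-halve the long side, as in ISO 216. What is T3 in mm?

384 × 543 mm

Let T0's short side be w mm. w · w√2 = 1.67 m² = 1,670,000 mm², so w ≈ 1086.7 mm and w√2 ≈ 1536.8 mm → T0 = 1087 × 1537 mm.
T1: ⌊1537/2⌋ × 1087 = 768 × 1087 mm
T2: ⌊1087/2⌋ × 768 = 543 × 768 mm
T3: ⌊768/2⌋ × 543 = 384 × 543 mm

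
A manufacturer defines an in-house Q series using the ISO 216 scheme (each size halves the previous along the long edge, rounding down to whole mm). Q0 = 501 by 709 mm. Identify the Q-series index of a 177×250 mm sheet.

Q0: 501 × 709 mm
Q1: 354 × 501 mm
Q2: 250 × 354 mm
Q3: 177 × 250 mm
Q4: 125 × 177 mm
→ matches Q3.

Q3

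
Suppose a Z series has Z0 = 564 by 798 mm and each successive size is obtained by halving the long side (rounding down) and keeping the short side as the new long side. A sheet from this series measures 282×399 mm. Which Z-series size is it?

Z2

Z0: 564 × 798 mm
Z1: 399 × 564 mm
Z2: 282 × 399 mm
Z3: 199 × 282 mm
→ matches Z2.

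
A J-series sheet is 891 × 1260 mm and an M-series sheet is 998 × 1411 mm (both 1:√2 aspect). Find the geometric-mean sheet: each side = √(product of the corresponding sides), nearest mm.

Short side: √(891 · 998) = √889218 ≈ 943.0 → 943 mm
Long side: √(1260 · 1411) = √1777860 ≈ 1333.4 → 1333 mm

943 × 1333 mm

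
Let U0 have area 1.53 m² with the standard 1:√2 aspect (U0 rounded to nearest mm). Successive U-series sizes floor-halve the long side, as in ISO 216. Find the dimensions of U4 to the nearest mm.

Let U0's short side be w mm. w · w√2 = 1.53 m² = 1,530,000 mm², so w ≈ 1040.1 mm and w√2 ≈ 1471.0 mm → U0 = 1040 × 1471 mm.
U1: ⌊1471/2⌋ × 1040 = 735 × 1040 mm
U2: ⌊1040/2⌋ × 735 = 520 × 735 mm
U3: ⌊735/2⌋ × 520 = 367 × 520 mm
U4: ⌊520/2⌋ × 367 = 260 × 367 mm

260 × 367 mm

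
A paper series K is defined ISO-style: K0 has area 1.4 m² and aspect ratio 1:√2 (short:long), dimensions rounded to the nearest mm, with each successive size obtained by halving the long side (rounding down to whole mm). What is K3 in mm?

Let K0's short side be w mm. w · w√2 = 1.4 m² = 1,400,000 mm², so w ≈ 995.0 mm and w√2 ≈ 1407.1 mm → K0 = 995 × 1407 mm.
K1: ⌊1407/2⌋ × 995 = 703 × 995 mm
K2: ⌊995/2⌋ × 703 = 497 × 703 mm
K3: ⌊703/2⌋ × 497 = 351 × 497 mm

351 × 497 mm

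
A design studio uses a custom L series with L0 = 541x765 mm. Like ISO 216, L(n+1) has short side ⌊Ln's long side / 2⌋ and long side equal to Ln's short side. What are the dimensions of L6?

L1 = 382 × 541 mm (from L0 by 1 halving).
L2: ⌊541/2⌋ × 382 = 270 × 382 mm
L3: ⌊382/2⌋ × 270 = 191 × 270 mm
L4: ⌊270/2⌋ × 191 = 135 × 191 mm
L5: ⌊191/2⌋ × 135 = 95 × 135 mm
L6: ⌊135/2⌋ × 95 = 67 × 95 mm

67 × 95 mm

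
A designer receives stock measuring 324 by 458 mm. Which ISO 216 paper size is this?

C3 (324 × 458 mm)

Aspect ratio 458/324 ≈ 1.414 — close to the ISO √2 ≈ 1.414.
In the C-series (envelope sizes, between A and B): C3 = 324 × 458 mm.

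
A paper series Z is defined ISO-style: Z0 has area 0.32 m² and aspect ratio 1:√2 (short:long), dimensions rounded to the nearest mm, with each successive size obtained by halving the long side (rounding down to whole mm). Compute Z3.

Let Z0's short side be w mm. w · w√2 = 0.32 m² = 320,000 mm², so w ≈ 475.7 mm and w√2 ≈ 672.7 mm → Z0 = 476 × 673 mm.
Z1: ⌊673/2⌋ × 476 = 336 × 476 mm
Z2: ⌊476/2⌋ × 336 = 238 × 336 mm
Z3: ⌊336/2⌋ × 238 = 168 × 238 mm

168 × 238 mm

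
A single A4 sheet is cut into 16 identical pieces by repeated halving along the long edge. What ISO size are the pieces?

A8

16 = 2^4, so 4 halving steps.
A4 → A5 → … → A8 after 4 steps.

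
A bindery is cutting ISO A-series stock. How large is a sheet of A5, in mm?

148 × 210 mm

A0 = 841 × 1189 mm (A0 has area 1 m², aspect 1:√2).
A1: ⌊1189/2⌋ × 841 = 594 × 841 mm
A2: ⌊841/2⌋ × 594 = 420 × 594 mm
A3: ⌊594/2⌋ × 420 = 297 × 420 mm
A4: ⌊420/2⌋ × 297 = 210 × 297 mm
A5: ⌊297/2⌋ × 210 = 148 × 210 mm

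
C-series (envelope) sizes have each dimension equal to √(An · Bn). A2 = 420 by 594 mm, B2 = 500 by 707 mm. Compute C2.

Short side: √(420 · 500) = √210000 ≈ 458.3 → 458 mm
Long side: √(594 · 707) = √419958 ≈ 648.0 → 648 mm

458 × 648 mm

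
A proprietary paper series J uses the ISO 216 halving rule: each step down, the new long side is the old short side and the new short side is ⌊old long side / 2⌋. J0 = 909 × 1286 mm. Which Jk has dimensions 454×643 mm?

J2

J0: 909 × 1286 mm
J1: 643 × 909 mm
J2: 454 × 643 mm
J3: 321 × 454 mm
→ matches J2.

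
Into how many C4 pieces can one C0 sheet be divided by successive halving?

16

C0 = 917 × 1297 mm; C4 = 229 × 324 mm.
Each halving step doubles the count; 4 steps from C0 to C4.
2^4 = 16.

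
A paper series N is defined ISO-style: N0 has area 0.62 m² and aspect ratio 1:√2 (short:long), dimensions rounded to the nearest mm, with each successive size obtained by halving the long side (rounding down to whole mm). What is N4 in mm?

Let N0's short side be w mm. w · w√2 = 0.62 m² = 620,000 mm², so w ≈ 662.1 mm and w√2 ≈ 936.4 mm → N0 = 662 × 936 mm.
N1: ⌊936/2⌋ × 662 = 468 × 662 mm
N2: ⌊662/2⌋ × 468 = 331 × 468 mm
N3: ⌊468/2⌋ × 331 = 234 × 331 mm
N4: ⌊331/2⌋ × 234 = 165 × 234 mm

165 × 234 mm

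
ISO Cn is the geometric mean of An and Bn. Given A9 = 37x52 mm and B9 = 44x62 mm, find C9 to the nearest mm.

Short side: √(37 · 44) = √1628 ≈ 40.3 → 40 mm
Long side: √(52 · 62) = √3224 ≈ 56.8 → 57 mm

40 × 57 mm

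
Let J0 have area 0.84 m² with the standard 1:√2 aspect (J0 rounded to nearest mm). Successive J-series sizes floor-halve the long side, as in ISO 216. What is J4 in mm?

Let J0's short side be w mm. w · w√2 = 0.84 m² = 840,000 mm², so w ≈ 770.7 mm and w√2 ≈ 1089.9 mm → J0 = 771 × 1090 mm.
J1: ⌊1090/2⌋ × 771 = 545 × 771 mm
J2: ⌊771/2⌋ × 545 = 385 × 545 mm
J3: ⌊545/2⌋ × 385 = 272 × 385 mm
J4: ⌊385/2⌋ × 272 = 192 × 272 mm

192 × 272 mm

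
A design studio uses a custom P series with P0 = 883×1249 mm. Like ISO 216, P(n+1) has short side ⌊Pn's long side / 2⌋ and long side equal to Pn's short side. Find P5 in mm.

P1: ⌊1249/2⌋ × 883 = 624 × 883 mm
P2: ⌊883/2⌋ × 624 = 441 × 624 mm
P3: ⌊624/2⌋ × 441 = 312 × 441 mm
P4: ⌊441/2⌋ × 312 = 220 × 312 mm
P5: ⌊312/2⌋ × 220 = 156 × 220 mm

156 × 220 mm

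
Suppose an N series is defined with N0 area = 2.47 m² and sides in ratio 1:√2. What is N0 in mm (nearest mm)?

1322 × 1869 mm

Let the short side be w mm. Then w · w√2 = 2.47 m² = 2,470,000 mm².
w² = 2,470,000/√2, so w ≈ 1321.6 mm; long side = w√2 ≈ 1869.0 mm.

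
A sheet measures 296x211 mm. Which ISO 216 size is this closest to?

A4 (210 × 297 mm)

Aspect ratio 296/211 ≈ 1.403 — close to the ISO √2 ≈ 1.414.
In the A-series (A0 area = 1 m²): A4 = 210 × 297 mm.
Off by 2 mm total — nearest standard size.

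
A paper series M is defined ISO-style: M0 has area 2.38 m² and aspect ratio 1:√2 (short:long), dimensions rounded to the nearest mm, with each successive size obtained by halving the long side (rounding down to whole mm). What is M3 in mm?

458 × 648 mm

Let M0's short side be w mm. w · w√2 = 2.38 m² = 2,380,000 mm², so w ≈ 1297.3 mm and w√2 ≈ 1834.6 mm → M0 = 1297 × 1835 mm.
M1: ⌊1835/2⌋ × 1297 = 917 × 1297 mm
M2: ⌊1297/2⌋ × 917 = 648 × 917 mm
M3: ⌊917/2⌋ × 648 = 458 × 648 mm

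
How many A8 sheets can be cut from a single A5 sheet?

Each ISO step halves the sheet: 1 × A5 → 2 × A6 → 4 × A7 → 8 × A8
From A5 to A8 is 3 halving steps: 2^3 = 8.

8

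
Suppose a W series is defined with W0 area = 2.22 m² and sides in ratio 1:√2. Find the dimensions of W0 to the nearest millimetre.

Let the short side be w mm. Then w · w√2 = 2.22 m² = 2,220,000 mm².
w² = 2,220,000/√2, so w ≈ 1252.9 mm; long side = w√2 ≈ 1771.9 mm.

1253 × 1772 mm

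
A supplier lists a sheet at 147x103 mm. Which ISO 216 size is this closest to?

A6 (105 × 148 mm)

Aspect ratio 147/103 ≈ 1.427 — close to the ISO √2 ≈ 1.414.
In the A-series (A0 area = 1 m²): A6 = 105 × 148 mm.
Off by 3 mm total — nearest standard size.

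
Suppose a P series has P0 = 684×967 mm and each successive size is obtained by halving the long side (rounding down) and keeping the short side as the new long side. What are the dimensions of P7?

P1 = 483 × 684 mm (from P0 by 1 halving).
P2: ⌊684/2⌋ × 483 = 342 × 483 mm
P3: ⌊483/2⌋ × 342 = 241 × 342 mm
P4: ⌊342/2⌋ × 241 = 171 × 241 mm
P5: ⌊241/2⌋ × 171 = 120 × 171 mm
P6: ⌊171/2⌋ × 120 = 85 × 120 mm
P7: ⌊120/2⌋ × 85 = 60 × 85 mm

60 × 85 mm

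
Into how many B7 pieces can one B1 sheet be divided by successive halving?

Each ISO step halves the sheet: 1 × B1 → 2 × B2 → 4 × B3 → 8 × B4 → …
From B1 to B7 is 6 halving steps: 2^6 = 64.

64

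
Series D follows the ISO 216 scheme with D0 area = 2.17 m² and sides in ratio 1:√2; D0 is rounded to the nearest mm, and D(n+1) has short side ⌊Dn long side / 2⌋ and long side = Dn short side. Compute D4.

Let D0's short side be w mm. w · w√2 = 2.17 m² = 2,170,000 mm², so w ≈ 1238.7 mm and w√2 ≈ 1751.8 mm → D0 = 1239 × 1752 mm.
D1: ⌊1752/2⌋ × 1239 = 876 × 1239 mm
D2: ⌊1239/2⌋ × 876 = 619 × 876 mm
D3: ⌊876/2⌋ × 619 = 438 × 619 mm
D4: ⌊619/2⌋ × 438 = 309 × 438 mm

309 × 438 mm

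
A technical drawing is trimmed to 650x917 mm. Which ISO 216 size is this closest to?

C1 (648 × 917 mm)

Aspect ratio 917/650 ≈ 1.411 — close to the ISO √2 ≈ 1.414.
In the C-series (envelope sizes, between A and B): C1 = 648 × 917 mm.
Off by 2 mm total — nearest standard size.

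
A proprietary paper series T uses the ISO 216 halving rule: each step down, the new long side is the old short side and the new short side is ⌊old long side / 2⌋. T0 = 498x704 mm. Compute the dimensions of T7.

T1 = 352 × 498 mm (from T0 by 1 halving).
T2: ⌊498/2⌋ × 352 = 249 × 352 mm
T3: ⌊352/2⌋ × 249 = 176 × 249 mm
T4: ⌊249/2⌋ × 176 = 124 × 176 mm
T5: ⌊176/2⌋ × 124 = 88 × 124 mm
T6: ⌊124/2⌋ × 88 = 62 × 88 mm
T7: ⌊88/2⌋ × 62 = 44 × 62 mm

44 × 62 mm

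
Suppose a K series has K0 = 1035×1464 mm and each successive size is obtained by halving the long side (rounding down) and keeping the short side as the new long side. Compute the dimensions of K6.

129 × 183 mm

K1: ⌊1464/2⌋ × 1035 = 732 × 1035 mm
K2: ⌊1035/2⌋ × 732 = 517 × 732 mm
K3: ⌊732/2⌋ × 517 = 366 × 517 mm
K4: ⌊517/2⌋ × 366 = 258 × 366 mm
K5: ⌊366/2⌋ × 258 = 183 × 258 mm
K6: ⌊258/2⌋ × 183 = 129 × 183 mm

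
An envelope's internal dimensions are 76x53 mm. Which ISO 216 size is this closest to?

A8 (52 × 74 mm)

Aspect ratio 76/53 ≈ 1.434 (ISO target is √2 ≈ 1.414).
In the A-series (A0 area = 1 m²): A8 = 52 × 74 mm.
Off by 3 mm total — nearest standard size.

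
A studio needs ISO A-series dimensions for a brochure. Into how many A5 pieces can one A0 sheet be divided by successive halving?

32

Each ISO step halves the sheet: 1 × A0 → 2 × A1 → 4 × A2 → 8 × A3 → …
From A0 to A5 is 5 halving steps: 2^5 = 32.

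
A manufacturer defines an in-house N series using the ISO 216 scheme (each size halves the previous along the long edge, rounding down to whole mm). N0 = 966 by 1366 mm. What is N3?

N1: ⌊1366/2⌋ × 966 = 683 × 966 mm
N2: ⌊966/2⌋ × 683 = 483 × 683 mm
N3: ⌊683/2⌋ × 483 = 341 × 483 mm

341 × 483 mm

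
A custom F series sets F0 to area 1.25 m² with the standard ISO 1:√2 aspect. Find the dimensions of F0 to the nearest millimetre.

940 × 1330 mm

Let the short side be w mm. Then w · w√2 = 1.25 m² = 1,250,000 mm².
w² = 1,250,000/√2, so w ≈ 940.2 mm; long side = w√2 ≈ 1329.6 mm.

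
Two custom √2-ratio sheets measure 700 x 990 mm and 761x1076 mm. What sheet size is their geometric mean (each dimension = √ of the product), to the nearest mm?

730 × 1032 mm

Short side: √(700 · 761) = √532700 ≈ 729.9 → 730 mm
Long side: √(990 · 1076) = √1065240 ≈ 1032.1 → 1032 mm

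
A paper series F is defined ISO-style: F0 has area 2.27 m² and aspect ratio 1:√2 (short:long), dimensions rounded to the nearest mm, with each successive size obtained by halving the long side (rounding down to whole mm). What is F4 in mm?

Let F0's short side be w mm. w · w√2 = 2.27 m² = 2,270,000 mm², so w ≈ 1266.9 mm and w√2 ≈ 1791.7 mm → F0 = 1267 × 1792 mm.
F1: ⌊1792/2⌋ × 1267 = 896 × 1267 mm
F2: ⌊1267/2⌋ × 896 = 633 × 896 mm
F3: ⌊896/2⌋ × 633 = 448 × 633 mm
F4: ⌊633/2⌋ × 448 = 316 × 448 mm

316 × 448 mm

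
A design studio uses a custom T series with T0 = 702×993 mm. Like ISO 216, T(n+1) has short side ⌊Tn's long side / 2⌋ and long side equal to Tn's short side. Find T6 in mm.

87 × 124 mm

T1 = 496 × 702 mm (from T0 by 1 halving).
T2: ⌊702/2⌋ × 496 = 351 × 496 mm
T3: ⌊496/2⌋ × 351 = 248 × 351 mm
T4: ⌊351/2⌋ × 248 = 175 × 248 mm
T5: ⌊248/2⌋ × 175 = 124 × 175 mm
T6: ⌊175/2⌋ × 124 = 87 × 124 mm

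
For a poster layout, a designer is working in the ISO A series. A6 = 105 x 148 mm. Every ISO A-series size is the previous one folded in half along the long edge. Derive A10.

A7: ⌊148/2⌋ × 105 = 74 × 105 mm
A8: ⌊105/2⌋ × 74 = 52 × 74 mm
A9: ⌊74/2⌋ × 52 = 37 × 52 mm
A10: ⌊52/2⌋ × 37 = 26 × 37 mm

26 × 37 mm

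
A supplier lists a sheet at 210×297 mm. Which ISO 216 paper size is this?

Aspect ratio 297/210 ≈ 1.414 — close to the ISO √2 ≈ 1.414.
In the A-series (A0 area = 1 m²): A4 = 210 × 297 mm.

A4 (210 × 297 mm)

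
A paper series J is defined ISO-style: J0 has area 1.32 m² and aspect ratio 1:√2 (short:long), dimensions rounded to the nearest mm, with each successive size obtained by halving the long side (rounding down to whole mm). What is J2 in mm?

483 × 683 mm

Let J0's short side be w mm. w · w√2 = 1.32 m² = 1,320,000 mm², so w ≈ 966.1 mm and w√2 ≈ 1366.3 mm → J0 = 966 × 1366 mm.
J1: ⌊1366/2⌋ × 966 = 683 × 966 mm
J2: ⌊966/2⌋ × 683 = 483 × 683 mm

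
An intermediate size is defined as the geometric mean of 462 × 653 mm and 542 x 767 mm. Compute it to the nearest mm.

Short side: √(462 · 542) = √250404 ≈ 500.4 → 500 mm
Long side: √(653 · 767) = √500851 ≈ 707.7 → 708 mm

500 × 708 mm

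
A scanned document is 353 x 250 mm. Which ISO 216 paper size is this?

B4 (250 × 353 mm)

Aspect ratio 353/250 ≈ 1.412 — close to the ISO √2 ≈ 1.414.
In the B-series (B0 = 1000 × 1414 mm): B4 = 250 × 353 mm.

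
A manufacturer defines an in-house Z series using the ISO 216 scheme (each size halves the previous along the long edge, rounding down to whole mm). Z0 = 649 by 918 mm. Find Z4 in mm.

162 × 229 mm

Z1: ⌊918/2⌋ × 649 = 459 × 649 mm
Z2: ⌊649/2⌋ × 459 = 324 × 459 mm
Z3: ⌊459/2⌋ × 324 = 229 × 324 mm
Z4: ⌊324/2⌋ × 229 = 162 × 229 mm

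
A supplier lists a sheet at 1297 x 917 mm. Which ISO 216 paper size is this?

C0 (917 × 1297 mm)

Aspect ratio 1297/917 ≈ 1.414 — close to the ISO √2 ≈ 1.414.
In the C-series (envelope sizes, between A and B): C0 = 917 × 1297 mm.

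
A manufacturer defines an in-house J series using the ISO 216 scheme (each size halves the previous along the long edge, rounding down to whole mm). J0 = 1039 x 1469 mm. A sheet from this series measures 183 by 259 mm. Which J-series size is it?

J0: 1039 × 1469 mm
J1: 734 × 1039 mm
J2: 519 × 734 mm
J3: 367 × 519 mm
J4: 259 × 367 mm
J5: 183 × 259 mm
J6: 129 × 183 mm
→ matches J5.

J5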